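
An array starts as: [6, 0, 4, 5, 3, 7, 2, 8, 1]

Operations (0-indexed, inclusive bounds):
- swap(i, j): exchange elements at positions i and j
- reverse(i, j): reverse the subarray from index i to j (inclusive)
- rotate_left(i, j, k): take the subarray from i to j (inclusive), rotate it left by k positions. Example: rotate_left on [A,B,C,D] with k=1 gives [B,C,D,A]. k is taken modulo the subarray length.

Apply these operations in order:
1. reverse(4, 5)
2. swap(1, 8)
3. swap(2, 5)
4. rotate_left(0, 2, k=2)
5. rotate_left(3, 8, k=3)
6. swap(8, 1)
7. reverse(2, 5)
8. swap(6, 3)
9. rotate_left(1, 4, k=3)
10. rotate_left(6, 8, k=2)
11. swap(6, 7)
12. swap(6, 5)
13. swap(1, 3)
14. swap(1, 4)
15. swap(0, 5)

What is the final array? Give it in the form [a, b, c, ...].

After 1 (reverse(4, 5)): [6, 0, 4, 5, 7, 3, 2, 8, 1]
After 2 (swap(1, 8)): [6, 1, 4, 5, 7, 3, 2, 8, 0]
After 3 (swap(2, 5)): [6, 1, 3, 5, 7, 4, 2, 8, 0]
After 4 (rotate_left(0, 2, k=2)): [3, 6, 1, 5, 7, 4, 2, 8, 0]
After 5 (rotate_left(3, 8, k=3)): [3, 6, 1, 2, 8, 0, 5, 7, 4]
After 6 (swap(8, 1)): [3, 4, 1, 2, 8, 0, 5, 7, 6]
After 7 (reverse(2, 5)): [3, 4, 0, 8, 2, 1, 5, 7, 6]
After 8 (swap(6, 3)): [3, 4, 0, 5, 2, 1, 8, 7, 6]
After 9 (rotate_left(1, 4, k=3)): [3, 2, 4, 0, 5, 1, 8, 7, 6]
After 10 (rotate_left(6, 8, k=2)): [3, 2, 4, 0, 5, 1, 6, 8, 7]
After 11 (swap(6, 7)): [3, 2, 4, 0, 5, 1, 8, 6, 7]
After 12 (swap(6, 5)): [3, 2, 4, 0, 5, 8, 1, 6, 7]
After 13 (swap(1, 3)): [3, 0, 4, 2, 5, 8, 1, 6, 7]
After 14 (swap(1, 4)): [3, 5, 4, 2, 0, 8, 1, 6, 7]
After 15 (swap(0, 5)): [8, 5, 4, 2, 0, 3, 1, 6, 7]

Answer: [8, 5, 4, 2, 0, 3, 1, 6, 7]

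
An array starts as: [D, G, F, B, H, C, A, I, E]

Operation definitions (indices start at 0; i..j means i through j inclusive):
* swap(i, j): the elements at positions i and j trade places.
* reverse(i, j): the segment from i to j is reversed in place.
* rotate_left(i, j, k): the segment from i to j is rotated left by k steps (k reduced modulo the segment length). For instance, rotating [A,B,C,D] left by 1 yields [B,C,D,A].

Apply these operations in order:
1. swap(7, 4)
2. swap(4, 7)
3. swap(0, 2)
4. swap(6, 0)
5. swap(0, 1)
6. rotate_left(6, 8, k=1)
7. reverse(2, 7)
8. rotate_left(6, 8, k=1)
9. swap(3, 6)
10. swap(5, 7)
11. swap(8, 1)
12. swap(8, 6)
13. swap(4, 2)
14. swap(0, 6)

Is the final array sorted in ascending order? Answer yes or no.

After 1 (swap(7, 4)): [D, G, F, B, I, C, A, H, E]
After 2 (swap(4, 7)): [D, G, F, B, H, C, A, I, E]
After 3 (swap(0, 2)): [F, G, D, B, H, C, A, I, E]
After 4 (swap(6, 0)): [A, G, D, B, H, C, F, I, E]
After 5 (swap(0, 1)): [G, A, D, B, H, C, F, I, E]
After 6 (rotate_left(6, 8, k=1)): [G, A, D, B, H, C, I, E, F]
After 7 (reverse(2, 7)): [G, A, E, I, C, H, B, D, F]
After 8 (rotate_left(6, 8, k=1)): [G, A, E, I, C, H, D, F, B]
After 9 (swap(3, 6)): [G, A, E, D, C, H, I, F, B]
After 10 (swap(5, 7)): [G, A, E, D, C, F, I, H, B]
After 11 (swap(8, 1)): [G, B, E, D, C, F, I, H, A]
After 12 (swap(8, 6)): [G, B, E, D, C, F, A, H, I]
After 13 (swap(4, 2)): [G, B, C, D, E, F, A, H, I]
After 14 (swap(0, 6)): [A, B, C, D, E, F, G, H, I]

Answer: yes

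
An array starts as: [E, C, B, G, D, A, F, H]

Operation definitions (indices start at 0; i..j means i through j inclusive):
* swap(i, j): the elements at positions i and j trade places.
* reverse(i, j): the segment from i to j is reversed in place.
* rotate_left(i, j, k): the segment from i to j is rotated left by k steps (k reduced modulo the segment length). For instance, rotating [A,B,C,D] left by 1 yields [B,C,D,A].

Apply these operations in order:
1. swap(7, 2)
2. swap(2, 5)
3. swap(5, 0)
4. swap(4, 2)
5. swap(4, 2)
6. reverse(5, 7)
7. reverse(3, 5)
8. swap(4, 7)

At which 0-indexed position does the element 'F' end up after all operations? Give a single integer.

After 1 (swap(7, 2)): [E, C, H, G, D, A, F, B]
After 2 (swap(2, 5)): [E, C, A, G, D, H, F, B]
After 3 (swap(5, 0)): [H, C, A, G, D, E, F, B]
After 4 (swap(4, 2)): [H, C, D, G, A, E, F, B]
After 5 (swap(4, 2)): [H, C, A, G, D, E, F, B]
After 6 (reverse(5, 7)): [H, C, A, G, D, B, F, E]
After 7 (reverse(3, 5)): [H, C, A, B, D, G, F, E]
After 8 (swap(4, 7)): [H, C, A, B, E, G, F, D]

Answer: 6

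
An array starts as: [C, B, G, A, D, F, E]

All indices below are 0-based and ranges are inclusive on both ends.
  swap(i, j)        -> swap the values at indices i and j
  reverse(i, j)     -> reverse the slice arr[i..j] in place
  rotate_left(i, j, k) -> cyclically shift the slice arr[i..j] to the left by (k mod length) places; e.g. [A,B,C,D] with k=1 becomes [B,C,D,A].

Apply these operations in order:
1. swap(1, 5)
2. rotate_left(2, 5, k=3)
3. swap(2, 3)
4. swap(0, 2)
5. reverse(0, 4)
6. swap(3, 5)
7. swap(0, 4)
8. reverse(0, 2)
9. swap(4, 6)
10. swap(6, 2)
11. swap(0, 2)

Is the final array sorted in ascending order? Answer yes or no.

After 1 (swap(1, 5)): [C, F, G, A, D, B, E]
After 2 (rotate_left(2, 5, k=3)): [C, F, B, G, A, D, E]
After 3 (swap(2, 3)): [C, F, G, B, A, D, E]
After 4 (swap(0, 2)): [G, F, C, B, A, D, E]
After 5 (reverse(0, 4)): [A, B, C, F, G, D, E]
After 6 (swap(3, 5)): [A, B, C, D, G, F, E]
After 7 (swap(0, 4)): [G, B, C, D, A, F, E]
After 8 (reverse(0, 2)): [C, B, G, D, A, F, E]
After 9 (swap(4, 6)): [C, B, G, D, E, F, A]
After 10 (swap(6, 2)): [C, B, A, D, E, F, G]
After 11 (swap(0, 2)): [A, B, C, D, E, F, G]

Answer: yes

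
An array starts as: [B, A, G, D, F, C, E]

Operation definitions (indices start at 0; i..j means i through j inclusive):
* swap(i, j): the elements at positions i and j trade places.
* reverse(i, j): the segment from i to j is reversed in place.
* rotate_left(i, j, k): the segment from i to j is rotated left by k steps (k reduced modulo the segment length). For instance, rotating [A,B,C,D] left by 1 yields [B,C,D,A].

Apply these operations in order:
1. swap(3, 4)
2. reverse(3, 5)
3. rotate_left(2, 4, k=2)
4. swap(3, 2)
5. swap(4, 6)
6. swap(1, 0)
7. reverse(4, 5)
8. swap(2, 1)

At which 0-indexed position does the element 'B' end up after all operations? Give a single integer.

After 1 (swap(3, 4)): [B, A, G, F, D, C, E]
After 2 (reverse(3, 5)): [B, A, G, C, D, F, E]
After 3 (rotate_left(2, 4, k=2)): [B, A, D, G, C, F, E]
After 4 (swap(3, 2)): [B, A, G, D, C, F, E]
After 5 (swap(4, 6)): [B, A, G, D, E, F, C]
After 6 (swap(1, 0)): [A, B, G, D, E, F, C]
After 7 (reverse(4, 5)): [A, B, G, D, F, E, C]
After 8 (swap(2, 1)): [A, G, B, D, F, E, C]

Answer: 2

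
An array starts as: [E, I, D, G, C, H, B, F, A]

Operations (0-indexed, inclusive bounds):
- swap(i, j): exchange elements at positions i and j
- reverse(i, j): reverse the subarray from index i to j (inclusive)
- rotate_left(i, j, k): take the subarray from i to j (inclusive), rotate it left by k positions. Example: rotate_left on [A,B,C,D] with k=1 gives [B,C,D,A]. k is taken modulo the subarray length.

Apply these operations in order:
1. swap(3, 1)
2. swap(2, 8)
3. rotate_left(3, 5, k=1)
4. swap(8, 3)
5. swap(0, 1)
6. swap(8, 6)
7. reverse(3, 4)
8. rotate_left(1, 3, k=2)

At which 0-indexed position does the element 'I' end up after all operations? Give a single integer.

After 1 (swap(3, 1)): [E, G, D, I, C, H, B, F, A]
After 2 (swap(2, 8)): [E, G, A, I, C, H, B, F, D]
After 3 (rotate_left(3, 5, k=1)): [E, G, A, C, H, I, B, F, D]
After 4 (swap(8, 3)): [E, G, A, D, H, I, B, F, C]
After 5 (swap(0, 1)): [G, E, A, D, H, I, B, F, C]
After 6 (swap(8, 6)): [G, E, A, D, H, I, C, F, B]
After 7 (reverse(3, 4)): [G, E, A, H, D, I, C, F, B]
After 8 (rotate_left(1, 3, k=2)): [G, H, E, A, D, I, C, F, B]

Answer: 5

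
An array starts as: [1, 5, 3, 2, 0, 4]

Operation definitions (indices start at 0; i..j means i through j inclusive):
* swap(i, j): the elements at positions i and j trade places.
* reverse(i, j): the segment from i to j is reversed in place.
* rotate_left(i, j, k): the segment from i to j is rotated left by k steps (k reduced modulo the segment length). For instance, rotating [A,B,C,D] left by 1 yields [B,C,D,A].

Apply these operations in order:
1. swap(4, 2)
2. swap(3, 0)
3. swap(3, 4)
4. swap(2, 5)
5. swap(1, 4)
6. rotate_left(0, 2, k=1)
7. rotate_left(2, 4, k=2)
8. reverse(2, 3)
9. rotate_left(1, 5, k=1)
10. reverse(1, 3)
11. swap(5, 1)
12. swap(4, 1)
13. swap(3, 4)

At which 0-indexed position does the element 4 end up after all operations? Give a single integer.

Answer: 3

Derivation:
After 1 (swap(4, 2)): [1, 5, 0, 2, 3, 4]
After 2 (swap(3, 0)): [2, 5, 0, 1, 3, 4]
After 3 (swap(3, 4)): [2, 5, 0, 3, 1, 4]
After 4 (swap(2, 5)): [2, 5, 4, 3, 1, 0]
After 5 (swap(1, 4)): [2, 1, 4, 3, 5, 0]
After 6 (rotate_left(0, 2, k=1)): [1, 4, 2, 3, 5, 0]
After 7 (rotate_left(2, 4, k=2)): [1, 4, 5, 2, 3, 0]
After 8 (reverse(2, 3)): [1, 4, 2, 5, 3, 0]
After 9 (rotate_left(1, 5, k=1)): [1, 2, 5, 3, 0, 4]
After 10 (reverse(1, 3)): [1, 3, 5, 2, 0, 4]
After 11 (swap(5, 1)): [1, 4, 5, 2, 0, 3]
After 12 (swap(4, 1)): [1, 0, 5, 2, 4, 3]
After 13 (swap(3, 4)): [1, 0, 5, 4, 2, 3]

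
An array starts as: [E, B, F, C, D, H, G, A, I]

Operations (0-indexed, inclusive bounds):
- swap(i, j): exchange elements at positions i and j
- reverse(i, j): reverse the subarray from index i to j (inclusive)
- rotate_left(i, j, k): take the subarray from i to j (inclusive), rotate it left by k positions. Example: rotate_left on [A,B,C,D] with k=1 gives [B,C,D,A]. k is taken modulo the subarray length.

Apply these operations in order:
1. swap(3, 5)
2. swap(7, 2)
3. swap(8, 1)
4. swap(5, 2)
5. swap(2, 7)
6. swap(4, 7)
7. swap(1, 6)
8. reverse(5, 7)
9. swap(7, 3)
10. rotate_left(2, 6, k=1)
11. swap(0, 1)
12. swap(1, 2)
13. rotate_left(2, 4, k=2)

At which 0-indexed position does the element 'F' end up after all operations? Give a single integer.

After 1 (swap(3, 5)): [E, B, F, H, D, C, G, A, I]
After 2 (swap(7, 2)): [E, B, A, H, D, C, G, F, I]
After 3 (swap(8, 1)): [E, I, A, H, D, C, G, F, B]
After 4 (swap(5, 2)): [E, I, C, H, D, A, G, F, B]
After 5 (swap(2, 7)): [E, I, F, H, D, A, G, C, B]
After 6 (swap(4, 7)): [E, I, F, H, C, A, G, D, B]
After 7 (swap(1, 6)): [E, G, F, H, C, A, I, D, B]
After 8 (reverse(5, 7)): [E, G, F, H, C, D, I, A, B]
After 9 (swap(7, 3)): [E, G, F, A, C, D, I, H, B]
After 10 (rotate_left(2, 6, k=1)): [E, G, A, C, D, I, F, H, B]
After 11 (swap(0, 1)): [G, E, A, C, D, I, F, H, B]
After 12 (swap(1, 2)): [G, A, E, C, D, I, F, H, B]
After 13 (rotate_left(2, 4, k=2)): [G, A, D, E, C, I, F, H, B]

Answer: 6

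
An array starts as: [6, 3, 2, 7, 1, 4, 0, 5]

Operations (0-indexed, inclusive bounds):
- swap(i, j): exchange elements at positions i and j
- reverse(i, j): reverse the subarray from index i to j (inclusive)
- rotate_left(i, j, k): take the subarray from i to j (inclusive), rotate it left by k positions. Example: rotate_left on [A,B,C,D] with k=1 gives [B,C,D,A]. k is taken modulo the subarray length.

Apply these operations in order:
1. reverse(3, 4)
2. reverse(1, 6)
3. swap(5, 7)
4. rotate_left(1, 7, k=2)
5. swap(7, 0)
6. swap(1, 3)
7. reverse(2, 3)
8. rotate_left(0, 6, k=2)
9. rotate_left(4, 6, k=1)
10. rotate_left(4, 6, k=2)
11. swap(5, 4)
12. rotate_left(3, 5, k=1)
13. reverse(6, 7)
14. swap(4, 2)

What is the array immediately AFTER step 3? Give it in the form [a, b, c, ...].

Answer: [6, 0, 4, 7, 1, 5, 3, 2]

Derivation:
After 1 (reverse(3, 4)): [6, 3, 2, 1, 7, 4, 0, 5]
After 2 (reverse(1, 6)): [6, 0, 4, 7, 1, 2, 3, 5]
After 3 (swap(5, 7)): [6, 0, 4, 7, 1, 5, 3, 2]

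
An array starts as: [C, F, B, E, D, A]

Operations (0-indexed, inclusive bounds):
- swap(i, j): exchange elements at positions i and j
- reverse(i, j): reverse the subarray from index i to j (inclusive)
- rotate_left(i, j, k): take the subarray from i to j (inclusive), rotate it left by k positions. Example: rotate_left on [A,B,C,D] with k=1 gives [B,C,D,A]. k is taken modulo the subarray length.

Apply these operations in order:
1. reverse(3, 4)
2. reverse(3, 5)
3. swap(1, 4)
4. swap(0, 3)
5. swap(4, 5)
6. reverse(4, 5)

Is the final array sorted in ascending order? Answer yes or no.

After 1 (reverse(3, 4)): [C, F, B, D, E, A]
After 2 (reverse(3, 5)): [C, F, B, A, E, D]
After 3 (swap(1, 4)): [C, E, B, A, F, D]
After 4 (swap(0, 3)): [A, E, B, C, F, D]
After 5 (swap(4, 5)): [A, E, B, C, D, F]
After 6 (reverse(4, 5)): [A, E, B, C, F, D]

Answer: no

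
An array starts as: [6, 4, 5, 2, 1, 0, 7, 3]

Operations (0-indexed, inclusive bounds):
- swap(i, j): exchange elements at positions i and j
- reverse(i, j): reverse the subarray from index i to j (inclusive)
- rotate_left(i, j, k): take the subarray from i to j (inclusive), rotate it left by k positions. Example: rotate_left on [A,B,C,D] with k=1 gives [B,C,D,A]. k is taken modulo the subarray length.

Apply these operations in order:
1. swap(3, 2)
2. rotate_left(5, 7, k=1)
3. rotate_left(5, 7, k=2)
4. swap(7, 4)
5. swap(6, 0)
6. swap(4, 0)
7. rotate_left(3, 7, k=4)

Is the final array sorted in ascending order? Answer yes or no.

After 1 (swap(3, 2)): [6, 4, 2, 5, 1, 0, 7, 3]
After 2 (rotate_left(5, 7, k=1)): [6, 4, 2, 5, 1, 7, 3, 0]
After 3 (rotate_left(5, 7, k=2)): [6, 4, 2, 5, 1, 0, 7, 3]
After 4 (swap(7, 4)): [6, 4, 2, 5, 3, 0, 7, 1]
After 5 (swap(6, 0)): [7, 4, 2, 5, 3, 0, 6, 1]
After 6 (swap(4, 0)): [3, 4, 2, 5, 7, 0, 6, 1]
After 7 (rotate_left(3, 7, k=4)): [3, 4, 2, 1, 5, 7, 0, 6]

Answer: no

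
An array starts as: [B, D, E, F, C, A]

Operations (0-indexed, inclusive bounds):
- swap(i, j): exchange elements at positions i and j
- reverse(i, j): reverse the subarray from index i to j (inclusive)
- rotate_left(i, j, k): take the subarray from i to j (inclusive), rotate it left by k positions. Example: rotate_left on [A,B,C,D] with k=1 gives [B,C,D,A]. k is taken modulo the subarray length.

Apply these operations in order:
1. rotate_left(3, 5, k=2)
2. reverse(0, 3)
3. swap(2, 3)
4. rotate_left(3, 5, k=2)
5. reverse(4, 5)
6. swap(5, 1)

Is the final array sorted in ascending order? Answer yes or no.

After 1 (rotate_left(3, 5, k=2)): [B, D, E, A, F, C]
After 2 (reverse(0, 3)): [A, E, D, B, F, C]
After 3 (swap(2, 3)): [A, E, B, D, F, C]
After 4 (rotate_left(3, 5, k=2)): [A, E, B, C, D, F]
After 5 (reverse(4, 5)): [A, E, B, C, F, D]
After 6 (swap(5, 1)): [A, D, B, C, F, E]

Answer: no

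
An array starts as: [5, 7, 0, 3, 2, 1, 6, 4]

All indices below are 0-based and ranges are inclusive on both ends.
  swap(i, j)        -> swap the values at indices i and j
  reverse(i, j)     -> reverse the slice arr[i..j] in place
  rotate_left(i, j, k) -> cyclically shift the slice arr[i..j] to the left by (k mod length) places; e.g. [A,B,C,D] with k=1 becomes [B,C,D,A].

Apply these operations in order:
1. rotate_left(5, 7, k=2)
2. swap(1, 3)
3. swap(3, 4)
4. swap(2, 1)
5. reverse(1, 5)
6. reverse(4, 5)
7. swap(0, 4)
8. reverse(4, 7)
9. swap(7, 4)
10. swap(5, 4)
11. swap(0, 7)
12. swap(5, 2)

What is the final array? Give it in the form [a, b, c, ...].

Answer: [6, 4, 5, 2, 1, 7, 3, 0]

Derivation:
After 1 (rotate_left(5, 7, k=2)): [5, 7, 0, 3, 2, 4, 1, 6]
After 2 (swap(1, 3)): [5, 3, 0, 7, 2, 4, 1, 6]
After 3 (swap(3, 4)): [5, 3, 0, 2, 7, 4, 1, 6]
After 4 (swap(2, 1)): [5, 0, 3, 2, 7, 4, 1, 6]
After 5 (reverse(1, 5)): [5, 4, 7, 2, 3, 0, 1, 6]
After 6 (reverse(4, 5)): [5, 4, 7, 2, 0, 3, 1, 6]
After 7 (swap(0, 4)): [0, 4, 7, 2, 5, 3, 1, 6]
After 8 (reverse(4, 7)): [0, 4, 7, 2, 6, 1, 3, 5]
After 9 (swap(7, 4)): [0, 4, 7, 2, 5, 1, 3, 6]
After 10 (swap(5, 4)): [0, 4, 7, 2, 1, 5, 3, 6]
After 11 (swap(0, 7)): [6, 4, 7, 2, 1, 5, 3, 0]
After 12 (swap(5, 2)): [6, 4, 5, 2, 1, 7, 3, 0]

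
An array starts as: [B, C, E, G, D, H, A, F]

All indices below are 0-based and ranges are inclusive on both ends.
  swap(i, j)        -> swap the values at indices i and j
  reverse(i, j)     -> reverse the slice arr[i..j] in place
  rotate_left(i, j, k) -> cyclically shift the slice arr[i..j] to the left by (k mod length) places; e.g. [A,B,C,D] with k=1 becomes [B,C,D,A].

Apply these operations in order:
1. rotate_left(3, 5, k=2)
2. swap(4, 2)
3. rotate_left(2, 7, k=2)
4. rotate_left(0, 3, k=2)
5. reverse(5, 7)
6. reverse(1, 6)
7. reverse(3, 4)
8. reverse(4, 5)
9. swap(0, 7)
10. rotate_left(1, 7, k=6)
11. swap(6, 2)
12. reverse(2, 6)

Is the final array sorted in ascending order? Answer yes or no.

Answer: no

Derivation:
After 1 (rotate_left(3, 5, k=2)): [B, C, E, H, G, D, A, F]
After 2 (swap(4, 2)): [B, C, G, H, E, D, A, F]
After 3 (rotate_left(2, 7, k=2)): [B, C, E, D, A, F, G, H]
After 4 (rotate_left(0, 3, k=2)): [E, D, B, C, A, F, G, H]
After 5 (reverse(5, 7)): [E, D, B, C, A, H, G, F]
After 6 (reverse(1, 6)): [E, G, H, A, C, B, D, F]
After 7 (reverse(3, 4)): [E, G, H, C, A, B, D, F]
After 8 (reverse(4, 5)): [E, G, H, C, B, A, D, F]
After 9 (swap(0, 7)): [F, G, H, C, B, A, D, E]
After 10 (rotate_left(1, 7, k=6)): [F, E, G, H, C, B, A, D]
After 11 (swap(6, 2)): [F, E, A, H, C, B, G, D]
After 12 (reverse(2, 6)): [F, E, G, B, C, H, A, D]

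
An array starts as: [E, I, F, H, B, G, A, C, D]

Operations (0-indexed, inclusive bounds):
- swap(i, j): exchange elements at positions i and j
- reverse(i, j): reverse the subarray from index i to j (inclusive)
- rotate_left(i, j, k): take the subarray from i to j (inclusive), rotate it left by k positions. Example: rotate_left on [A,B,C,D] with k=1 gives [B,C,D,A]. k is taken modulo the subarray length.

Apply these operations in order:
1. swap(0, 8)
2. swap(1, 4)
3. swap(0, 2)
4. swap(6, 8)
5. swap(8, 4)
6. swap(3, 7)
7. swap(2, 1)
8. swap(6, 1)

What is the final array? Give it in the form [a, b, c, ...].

Answer: [F, E, B, C, A, G, D, H, I]

Derivation:
After 1 (swap(0, 8)): [D, I, F, H, B, G, A, C, E]
After 2 (swap(1, 4)): [D, B, F, H, I, G, A, C, E]
After 3 (swap(0, 2)): [F, B, D, H, I, G, A, C, E]
After 4 (swap(6, 8)): [F, B, D, H, I, G, E, C, A]
After 5 (swap(8, 4)): [F, B, D, H, A, G, E, C, I]
After 6 (swap(3, 7)): [F, B, D, C, A, G, E, H, I]
After 7 (swap(2, 1)): [F, D, B, C, A, G, E, H, I]
After 8 (swap(6, 1)): [F, E, B, C, A, G, D, H, I]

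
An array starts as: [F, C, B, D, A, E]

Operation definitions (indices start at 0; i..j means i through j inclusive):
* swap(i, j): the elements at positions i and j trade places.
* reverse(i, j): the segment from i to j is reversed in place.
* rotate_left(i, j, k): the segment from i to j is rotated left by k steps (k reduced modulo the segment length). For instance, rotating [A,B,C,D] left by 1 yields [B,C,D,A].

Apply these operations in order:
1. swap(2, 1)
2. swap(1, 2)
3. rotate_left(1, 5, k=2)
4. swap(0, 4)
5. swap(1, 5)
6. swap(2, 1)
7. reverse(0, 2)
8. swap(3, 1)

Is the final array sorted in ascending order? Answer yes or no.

Answer: no

Derivation:
After 1 (swap(2, 1)): [F, B, C, D, A, E]
After 2 (swap(1, 2)): [F, C, B, D, A, E]
After 3 (rotate_left(1, 5, k=2)): [F, D, A, E, C, B]
After 4 (swap(0, 4)): [C, D, A, E, F, B]
After 5 (swap(1, 5)): [C, B, A, E, F, D]
After 6 (swap(2, 1)): [C, A, B, E, F, D]
After 7 (reverse(0, 2)): [B, A, C, E, F, D]
After 8 (swap(3, 1)): [B, E, C, A, F, D]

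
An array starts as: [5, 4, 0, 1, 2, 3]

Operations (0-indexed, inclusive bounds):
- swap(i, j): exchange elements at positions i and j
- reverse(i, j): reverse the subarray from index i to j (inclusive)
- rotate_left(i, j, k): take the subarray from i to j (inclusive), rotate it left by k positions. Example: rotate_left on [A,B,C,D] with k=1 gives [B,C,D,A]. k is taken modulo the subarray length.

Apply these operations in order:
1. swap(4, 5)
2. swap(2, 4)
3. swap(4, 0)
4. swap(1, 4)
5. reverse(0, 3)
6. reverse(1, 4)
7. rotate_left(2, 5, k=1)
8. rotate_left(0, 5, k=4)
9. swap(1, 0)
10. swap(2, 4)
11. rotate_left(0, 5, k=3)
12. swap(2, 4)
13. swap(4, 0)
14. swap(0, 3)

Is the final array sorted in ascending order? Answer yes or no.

After 1 (swap(4, 5)): [5, 4, 0, 1, 3, 2]
After 2 (swap(2, 4)): [5, 4, 3, 1, 0, 2]
After 3 (swap(4, 0)): [0, 4, 3, 1, 5, 2]
After 4 (swap(1, 4)): [0, 5, 3, 1, 4, 2]
After 5 (reverse(0, 3)): [1, 3, 5, 0, 4, 2]
After 6 (reverse(1, 4)): [1, 4, 0, 5, 3, 2]
After 7 (rotate_left(2, 5, k=1)): [1, 4, 5, 3, 2, 0]
After 8 (rotate_left(0, 5, k=4)): [2, 0, 1, 4, 5, 3]
After 9 (swap(1, 0)): [0, 2, 1, 4, 5, 3]
After 10 (swap(2, 4)): [0, 2, 5, 4, 1, 3]
After 11 (rotate_left(0, 5, k=3)): [4, 1, 3, 0, 2, 5]
After 12 (swap(2, 4)): [4, 1, 2, 0, 3, 5]
After 13 (swap(4, 0)): [3, 1, 2, 0, 4, 5]
After 14 (swap(0, 3)): [0, 1, 2, 3, 4, 5]

Answer: yes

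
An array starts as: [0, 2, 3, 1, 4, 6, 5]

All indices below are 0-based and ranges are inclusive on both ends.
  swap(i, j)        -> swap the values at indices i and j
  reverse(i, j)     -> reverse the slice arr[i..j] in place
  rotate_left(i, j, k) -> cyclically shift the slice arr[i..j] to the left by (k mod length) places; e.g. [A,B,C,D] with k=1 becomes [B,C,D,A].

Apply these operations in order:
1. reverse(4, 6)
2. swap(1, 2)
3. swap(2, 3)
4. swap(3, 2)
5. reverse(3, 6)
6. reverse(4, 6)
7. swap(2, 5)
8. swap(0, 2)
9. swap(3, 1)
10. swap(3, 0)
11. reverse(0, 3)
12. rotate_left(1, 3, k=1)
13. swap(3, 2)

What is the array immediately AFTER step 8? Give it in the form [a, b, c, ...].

Answer: [5, 3, 0, 4, 1, 2, 6]

Derivation:
After 1 (reverse(4, 6)): [0, 2, 3, 1, 5, 6, 4]
After 2 (swap(1, 2)): [0, 3, 2, 1, 5, 6, 4]
After 3 (swap(2, 3)): [0, 3, 1, 2, 5, 6, 4]
After 4 (swap(3, 2)): [0, 3, 2, 1, 5, 6, 4]
After 5 (reverse(3, 6)): [0, 3, 2, 4, 6, 5, 1]
After 6 (reverse(4, 6)): [0, 3, 2, 4, 1, 5, 6]
After 7 (swap(2, 5)): [0, 3, 5, 4, 1, 2, 6]
After 8 (swap(0, 2)): [5, 3, 0, 4, 1, 2, 6]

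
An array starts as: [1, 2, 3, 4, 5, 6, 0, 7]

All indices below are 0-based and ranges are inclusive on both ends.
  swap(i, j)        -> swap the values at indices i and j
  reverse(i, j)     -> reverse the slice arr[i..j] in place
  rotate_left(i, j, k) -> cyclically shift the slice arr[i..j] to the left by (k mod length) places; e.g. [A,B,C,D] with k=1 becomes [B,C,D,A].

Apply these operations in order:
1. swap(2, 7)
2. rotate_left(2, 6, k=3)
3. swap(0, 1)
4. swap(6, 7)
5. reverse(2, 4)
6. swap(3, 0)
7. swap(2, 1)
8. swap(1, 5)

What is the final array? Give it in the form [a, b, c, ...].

After 1 (swap(2, 7)): [1, 2, 7, 4, 5, 6, 0, 3]
After 2 (rotate_left(2, 6, k=3)): [1, 2, 6, 0, 7, 4, 5, 3]
After 3 (swap(0, 1)): [2, 1, 6, 0, 7, 4, 5, 3]
After 4 (swap(6, 7)): [2, 1, 6, 0, 7, 4, 3, 5]
After 5 (reverse(2, 4)): [2, 1, 7, 0, 6, 4, 3, 5]
After 6 (swap(3, 0)): [0, 1, 7, 2, 6, 4, 3, 5]
After 7 (swap(2, 1)): [0, 7, 1, 2, 6, 4, 3, 5]
After 8 (swap(1, 5)): [0, 4, 1, 2, 6, 7, 3, 5]

Answer: [0, 4, 1, 2, 6, 7, 3, 5]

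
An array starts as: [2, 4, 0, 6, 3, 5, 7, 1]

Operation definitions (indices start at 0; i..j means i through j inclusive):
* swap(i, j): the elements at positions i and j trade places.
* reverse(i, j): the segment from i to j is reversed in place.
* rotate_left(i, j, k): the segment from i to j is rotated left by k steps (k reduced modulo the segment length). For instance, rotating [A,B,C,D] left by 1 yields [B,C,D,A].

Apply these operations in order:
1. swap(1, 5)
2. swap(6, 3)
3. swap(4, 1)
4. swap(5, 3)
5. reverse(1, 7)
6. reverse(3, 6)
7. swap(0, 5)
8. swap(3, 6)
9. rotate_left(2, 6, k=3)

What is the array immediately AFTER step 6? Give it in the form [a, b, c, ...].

After 1 (swap(1, 5)): [2, 5, 0, 6, 3, 4, 7, 1]
After 2 (swap(6, 3)): [2, 5, 0, 7, 3, 4, 6, 1]
After 3 (swap(4, 1)): [2, 3, 0, 7, 5, 4, 6, 1]
After 4 (swap(5, 3)): [2, 3, 0, 4, 5, 7, 6, 1]
After 5 (reverse(1, 7)): [2, 1, 6, 7, 5, 4, 0, 3]
After 6 (reverse(3, 6)): [2, 1, 6, 0, 4, 5, 7, 3]

Answer: [2, 1, 6, 0, 4, 5, 7, 3]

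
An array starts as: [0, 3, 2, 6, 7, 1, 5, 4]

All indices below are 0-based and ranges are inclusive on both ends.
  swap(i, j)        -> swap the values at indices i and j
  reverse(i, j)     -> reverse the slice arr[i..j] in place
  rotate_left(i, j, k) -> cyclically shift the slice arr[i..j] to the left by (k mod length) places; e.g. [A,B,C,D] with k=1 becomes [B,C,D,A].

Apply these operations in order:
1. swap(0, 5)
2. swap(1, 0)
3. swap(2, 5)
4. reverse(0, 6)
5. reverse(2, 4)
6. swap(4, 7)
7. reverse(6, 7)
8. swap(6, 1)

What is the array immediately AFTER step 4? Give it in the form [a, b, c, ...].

After 1 (swap(0, 5)): [1, 3, 2, 6, 7, 0, 5, 4]
After 2 (swap(1, 0)): [3, 1, 2, 6, 7, 0, 5, 4]
After 3 (swap(2, 5)): [3, 1, 0, 6, 7, 2, 5, 4]
After 4 (reverse(0, 6)): [5, 2, 7, 6, 0, 1, 3, 4]

Answer: [5, 2, 7, 6, 0, 1, 3, 4]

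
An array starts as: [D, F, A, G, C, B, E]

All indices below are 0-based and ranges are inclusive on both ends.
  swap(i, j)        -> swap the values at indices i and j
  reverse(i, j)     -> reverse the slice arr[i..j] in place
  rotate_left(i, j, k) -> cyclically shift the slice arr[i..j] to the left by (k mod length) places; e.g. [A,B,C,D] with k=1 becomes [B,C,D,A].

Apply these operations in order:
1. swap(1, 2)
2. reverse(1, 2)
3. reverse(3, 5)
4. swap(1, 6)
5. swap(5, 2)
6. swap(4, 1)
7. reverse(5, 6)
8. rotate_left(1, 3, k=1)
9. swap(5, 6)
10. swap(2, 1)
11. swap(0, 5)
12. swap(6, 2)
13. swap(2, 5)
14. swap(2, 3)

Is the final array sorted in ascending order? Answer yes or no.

After 1 (swap(1, 2)): [D, A, F, G, C, B, E]
After 2 (reverse(1, 2)): [D, F, A, G, C, B, E]
After 3 (reverse(3, 5)): [D, F, A, B, C, G, E]
After 4 (swap(1, 6)): [D, E, A, B, C, G, F]
After 5 (swap(5, 2)): [D, E, G, B, C, A, F]
After 6 (swap(4, 1)): [D, C, G, B, E, A, F]
After 7 (reverse(5, 6)): [D, C, G, B, E, F, A]
After 8 (rotate_left(1, 3, k=1)): [D, G, B, C, E, F, A]
After 9 (swap(5, 6)): [D, G, B, C, E, A, F]
After 10 (swap(2, 1)): [D, B, G, C, E, A, F]
After 11 (swap(0, 5)): [A, B, G, C, E, D, F]
After 12 (swap(6, 2)): [A, B, F, C, E, D, G]
After 13 (swap(2, 5)): [A, B, D, C, E, F, G]
After 14 (swap(2, 3)): [A, B, C, D, E, F, G]

Answer: yes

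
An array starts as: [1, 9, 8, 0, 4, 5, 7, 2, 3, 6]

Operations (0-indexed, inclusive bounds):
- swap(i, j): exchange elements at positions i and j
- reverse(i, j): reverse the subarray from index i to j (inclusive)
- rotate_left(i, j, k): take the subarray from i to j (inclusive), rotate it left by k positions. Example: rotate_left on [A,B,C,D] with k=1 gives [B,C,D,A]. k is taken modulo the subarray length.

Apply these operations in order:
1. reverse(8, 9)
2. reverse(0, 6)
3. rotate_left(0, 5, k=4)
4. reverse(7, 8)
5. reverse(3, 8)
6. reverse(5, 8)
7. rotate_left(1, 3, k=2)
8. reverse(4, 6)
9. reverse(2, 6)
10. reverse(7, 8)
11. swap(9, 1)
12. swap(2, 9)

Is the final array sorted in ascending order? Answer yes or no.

Answer: no

Derivation:
After 1 (reverse(8, 9)): [1, 9, 8, 0, 4, 5, 7, 2, 6, 3]
After 2 (reverse(0, 6)): [7, 5, 4, 0, 8, 9, 1, 2, 6, 3]
After 3 (rotate_left(0, 5, k=4)): [8, 9, 7, 5, 4, 0, 1, 2, 6, 3]
After 4 (reverse(7, 8)): [8, 9, 7, 5, 4, 0, 1, 6, 2, 3]
After 5 (reverse(3, 8)): [8, 9, 7, 2, 6, 1, 0, 4, 5, 3]
After 6 (reverse(5, 8)): [8, 9, 7, 2, 6, 5, 4, 0, 1, 3]
After 7 (rotate_left(1, 3, k=2)): [8, 2, 9, 7, 6, 5, 4, 0, 1, 3]
After 8 (reverse(4, 6)): [8, 2, 9, 7, 4, 5, 6, 0, 1, 3]
After 9 (reverse(2, 6)): [8, 2, 6, 5, 4, 7, 9, 0, 1, 3]
After 10 (reverse(7, 8)): [8, 2, 6, 5, 4, 7, 9, 1, 0, 3]
After 11 (swap(9, 1)): [8, 3, 6, 5, 4, 7, 9, 1, 0, 2]
After 12 (swap(2, 9)): [8, 3, 2, 5, 4, 7, 9, 1, 0, 6]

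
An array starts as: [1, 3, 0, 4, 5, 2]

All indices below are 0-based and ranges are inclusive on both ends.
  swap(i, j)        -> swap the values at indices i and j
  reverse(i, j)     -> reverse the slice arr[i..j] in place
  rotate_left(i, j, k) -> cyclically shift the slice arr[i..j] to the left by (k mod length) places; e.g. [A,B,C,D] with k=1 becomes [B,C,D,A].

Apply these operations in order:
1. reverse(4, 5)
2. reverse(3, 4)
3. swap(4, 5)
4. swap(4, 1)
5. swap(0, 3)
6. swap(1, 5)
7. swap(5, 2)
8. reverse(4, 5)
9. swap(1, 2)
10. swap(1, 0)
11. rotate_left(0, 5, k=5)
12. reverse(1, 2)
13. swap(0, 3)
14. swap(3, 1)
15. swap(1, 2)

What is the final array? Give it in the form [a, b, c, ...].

Answer: [4, 5, 3, 2, 1, 0]

Derivation:
After 1 (reverse(4, 5)): [1, 3, 0, 4, 2, 5]
After 2 (reverse(3, 4)): [1, 3, 0, 2, 4, 5]
After 3 (swap(4, 5)): [1, 3, 0, 2, 5, 4]
After 4 (swap(4, 1)): [1, 5, 0, 2, 3, 4]
After 5 (swap(0, 3)): [2, 5, 0, 1, 3, 4]
After 6 (swap(1, 5)): [2, 4, 0, 1, 3, 5]
After 7 (swap(5, 2)): [2, 4, 5, 1, 3, 0]
After 8 (reverse(4, 5)): [2, 4, 5, 1, 0, 3]
After 9 (swap(1, 2)): [2, 5, 4, 1, 0, 3]
After 10 (swap(1, 0)): [5, 2, 4, 1, 0, 3]
After 11 (rotate_left(0, 5, k=5)): [3, 5, 2, 4, 1, 0]
After 12 (reverse(1, 2)): [3, 2, 5, 4, 1, 0]
After 13 (swap(0, 3)): [4, 2, 5, 3, 1, 0]
After 14 (swap(3, 1)): [4, 3, 5, 2, 1, 0]
After 15 (swap(1, 2)): [4, 5, 3, 2, 1, 0]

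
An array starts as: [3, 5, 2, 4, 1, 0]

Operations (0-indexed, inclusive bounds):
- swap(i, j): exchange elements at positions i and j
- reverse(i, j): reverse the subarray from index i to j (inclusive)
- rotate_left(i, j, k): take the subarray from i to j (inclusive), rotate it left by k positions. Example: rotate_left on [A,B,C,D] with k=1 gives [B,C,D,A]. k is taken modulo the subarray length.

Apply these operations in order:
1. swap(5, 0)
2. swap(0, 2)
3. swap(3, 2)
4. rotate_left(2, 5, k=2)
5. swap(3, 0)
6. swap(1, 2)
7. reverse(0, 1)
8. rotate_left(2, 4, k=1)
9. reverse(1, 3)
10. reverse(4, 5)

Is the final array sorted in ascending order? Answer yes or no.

Answer: no

Derivation:
After 1 (swap(5, 0)): [0, 5, 2, 4, 1, 3]
After 2 (swap(0, 2)): [2, 5, 0, 4, 1, 3]
After 3 (swap(3, 2)): [2, 5, 4, 0, 1, 3]
After 4 (rotate_left(2, 5, k=2)): [2, 5, 1, 3, 4, 0]
After 5 (swap(3, 0)): [3, 5, 1, 2, 4, 0]
After 6 (swap(1, 2)): [3, 1, 5, 2, 4, 0]
After 7 (reverse(0, 1)): [1, 3, 5, 2, 4, 0]
After 8 (rotate_left(2, 4, k=1)): [1, 3, 2, 4, 5, 0]
After 9 (reverse(1, 3)): [1, 4, 2, 3, 5, 0]
After 10 (reverse(4, 5)): [1, 4, 2, 3, 0, 5]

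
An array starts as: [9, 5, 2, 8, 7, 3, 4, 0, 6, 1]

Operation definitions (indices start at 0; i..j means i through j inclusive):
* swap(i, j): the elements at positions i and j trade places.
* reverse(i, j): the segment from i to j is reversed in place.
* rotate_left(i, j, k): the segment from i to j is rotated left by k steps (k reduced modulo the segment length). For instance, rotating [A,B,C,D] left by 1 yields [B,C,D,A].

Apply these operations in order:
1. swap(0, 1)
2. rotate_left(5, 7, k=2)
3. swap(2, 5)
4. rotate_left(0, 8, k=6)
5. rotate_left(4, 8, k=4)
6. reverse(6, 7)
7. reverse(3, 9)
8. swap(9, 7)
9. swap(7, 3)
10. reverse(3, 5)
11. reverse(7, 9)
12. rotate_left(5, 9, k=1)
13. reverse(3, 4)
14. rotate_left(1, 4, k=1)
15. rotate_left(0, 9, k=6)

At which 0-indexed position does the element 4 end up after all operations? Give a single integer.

Answer: 8

Derivation:
After 1 (swap(0, 1)): [5, 9, 2, 8, 7, 3, 4, 0, 6, 1]
After 2 (rotate_left(5, 7, k=2)): [5, 9, 2, 8, 7, 0, 3, 4, 6, 1]
After 3 (swap(2, 5)): [5, 9, 0, 8, 7, 2, 3, 4, 6, 1]
After 4 (rotate_left(0, 8, k=6)): [3, 4, 6, 5, 9, 0, 8, 7, 2, 1]
After 5 (rotate_left(4, 8, k=4)): [3, 4, 6, 5, 2, 9, 0, 8, 7, 1]
After 6 (reverse(6, 7)): [3, 4, 6, 5, 2, 9, 8, 0, 7, 1]
After 7 (reverse(3, 9)): [3, 4, 6, 1, 7, 0, 8, 9, 2, 5]
After 8 (swap(9, 7)): [3, 4, 6, 1, 7, 0, 8, 5, 2, 9]
After 9 (swap(7, 3)): [3, 4, 6, 5, 7, 0, 8, 1, 2, 9]
After 10 (reverse(3, 5)): [3, 4, 6, 0, 7, 5, 8, 1, 2, 9]
After 11 (reverse(7, 9)): [3, 4, 6, 0, 7, 5, 8, 9, 2, 1]
After 12 (rotate_left(5, 9, k=1)): [3, 4, 6, 0, 7, 8, 9, 2, 1, 5]
After 13 (reverse(3, 4)): [3, 4, 6, 7, 0, 8, 9, 2, 1, 5]
After 14 (rotate_left(1, 4, k=1)): [3, 6, 7, 0, 4, 8, 9, 2, 1, 5]
After 15 (rotate_left(0, 9, k=6)): [9, 2, 1, 5, 3, 6, 7, 0, 4, 8]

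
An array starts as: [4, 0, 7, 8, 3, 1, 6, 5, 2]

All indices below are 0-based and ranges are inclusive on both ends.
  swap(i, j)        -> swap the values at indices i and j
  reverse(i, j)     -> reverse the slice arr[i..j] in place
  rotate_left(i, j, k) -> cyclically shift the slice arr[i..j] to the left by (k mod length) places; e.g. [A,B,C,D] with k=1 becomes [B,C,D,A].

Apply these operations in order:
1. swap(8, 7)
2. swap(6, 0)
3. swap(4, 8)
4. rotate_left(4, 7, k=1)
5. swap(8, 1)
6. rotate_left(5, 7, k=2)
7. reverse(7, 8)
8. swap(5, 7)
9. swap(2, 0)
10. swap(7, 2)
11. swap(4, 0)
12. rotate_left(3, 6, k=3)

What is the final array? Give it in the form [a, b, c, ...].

Answer: [1, 3, 5, 4, 8, 7, 0, 6, 2]

Derivation:
After 1 (swap(8, 7)): [4, 0, 7, 8, 3, 1, 6, 2, 5]
After 2 (swap(6, 0)): [6, 0, 7, 8, 3, 1, 4, 2, 5]
After 3 (swap(4, 8)): [6, 0, 7, 8, 5, 1, 4, 2, 3]
After 4 (rotate_left(4, 7, k=1)): [6, 0, 7, 8, 1, 4, 2, 5, 3]
After 5 (swap(8, 1)): [6, 3, 7, 8, 1, 4, 2, 5, 0]
After 6 (rotate_left(5, 7, k=2)): [6, 3, 7, 8, 1, 5, 4, 2, 0]
After 7 (reverse(7, 8)): [6, 3, 7, 8, 1, 5, 4, 0, 2]
After 8 (swap(5, 7)): [6, 3, 7, 8, 1, 0, 4, 5, 2]
After 9 (swap(2, 0)): [7, 3, 6, 8, 1, 0, 4, 5, 2]
After 10 (swap(7, 2)): [7, 3, 5, 8, 1, 0, 4, 6, 2]
After 11 (swap(4, 0)): [1, 3, 5, 8, 7, 0, 4, 6, 2]
After 12 (rotate_left(3, 6, k=3)): [1, 3, 5, 4, 8, 7, 0, 6, 2]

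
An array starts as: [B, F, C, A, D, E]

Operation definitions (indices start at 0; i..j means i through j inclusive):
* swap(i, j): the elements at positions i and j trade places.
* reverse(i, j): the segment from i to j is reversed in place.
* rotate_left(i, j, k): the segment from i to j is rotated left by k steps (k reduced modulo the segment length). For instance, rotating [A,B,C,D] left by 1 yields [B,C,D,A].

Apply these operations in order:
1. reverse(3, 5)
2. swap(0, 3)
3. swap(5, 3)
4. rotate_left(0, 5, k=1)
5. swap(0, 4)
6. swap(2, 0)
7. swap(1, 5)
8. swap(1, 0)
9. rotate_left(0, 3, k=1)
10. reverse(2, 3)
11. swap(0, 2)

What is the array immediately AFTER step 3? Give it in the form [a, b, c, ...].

After 1 (reverse(3, 5)): [B, F, C, E, D, A]
After 2 (swap(0, 3)): [E, F, C, B, D, A]
After 3 (swap(5, 3)): [E, F, C, A, D, B]

Answer: [E, F, C, A, D, B]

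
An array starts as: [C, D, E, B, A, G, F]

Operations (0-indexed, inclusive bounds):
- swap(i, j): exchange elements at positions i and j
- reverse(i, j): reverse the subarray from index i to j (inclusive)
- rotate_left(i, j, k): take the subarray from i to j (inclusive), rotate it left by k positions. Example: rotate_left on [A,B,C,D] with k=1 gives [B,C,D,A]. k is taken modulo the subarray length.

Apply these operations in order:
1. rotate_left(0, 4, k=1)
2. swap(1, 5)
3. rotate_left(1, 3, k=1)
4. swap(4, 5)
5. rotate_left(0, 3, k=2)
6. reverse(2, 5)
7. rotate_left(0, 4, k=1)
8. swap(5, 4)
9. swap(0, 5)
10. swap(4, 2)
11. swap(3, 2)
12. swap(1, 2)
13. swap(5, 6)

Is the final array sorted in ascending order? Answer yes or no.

Answer: yes

Derivation:
After 1 (rotate_left(0, 4, k=1)): [D, E, B, A, C, G, F]
After 2 (swap(1, 5)): [D, G, B, A, C, E, F]
After 3 (rotate_left(1, 3, k=1)): [D, B, A, G, C, E, F]
After 4 (swap(4, 5)): [D, B, A, G, E, C, F]
After 5 (rotate_left(0, 3, k=2)): [A, G, D, B, E, C, F]
After 6 (reverse(2, 5)): [A, G, C, E, B, D, F]
After 7 (rotate_left(0, 4, k=1)): [G, C, E, B, A, D, F]
After 8 (swap(5, 4)): [G, C, E, B, D, A, F]
After 9 (swap(0, 5)): [A, C, E, B, D, G, F]
After 10 (swap(4, 2)): [A, C, D, B, E, G, F]
After 11 (swap(3, 2)): [A, C, B, D, E, G, F]
After 12 (swap(1, 2)): [A, B, C, D, E, G, F]
After 13 (swap(5, 6)): [A, B, C, D, E, F, G]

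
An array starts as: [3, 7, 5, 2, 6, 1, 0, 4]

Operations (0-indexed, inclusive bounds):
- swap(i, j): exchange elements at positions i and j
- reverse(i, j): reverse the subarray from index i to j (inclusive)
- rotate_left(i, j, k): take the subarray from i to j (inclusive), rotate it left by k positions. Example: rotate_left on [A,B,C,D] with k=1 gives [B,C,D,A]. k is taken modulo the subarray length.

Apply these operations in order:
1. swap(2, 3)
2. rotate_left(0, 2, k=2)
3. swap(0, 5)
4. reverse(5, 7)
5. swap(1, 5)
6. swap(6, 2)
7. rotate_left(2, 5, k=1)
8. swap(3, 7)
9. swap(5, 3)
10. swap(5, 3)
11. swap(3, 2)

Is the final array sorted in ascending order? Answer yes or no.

Answer: no

Derivation:
After 1 (swap(2, 3)): [3, 7, 2, 5, 6, 1, 0, 4]
After 2 (rotate_left(0, 2, k=2)): [2, 3, 7, 5, 6, 1, 0, 4]
After 3 (swap(0, 5)): [1, 3, 7, 5, 6, 2, 0, 4]
After 4 (reverse(5, 7)): [1, 3, 7, 5, 6, 4, 0, 2]
After 5 (swap(1, 5)): [1, 4, 7, 5, 6, 3, 0, 2]
After 6 (swap(6, 2)): [1, 4, 0, 5, 6, 3, 7, 2]
After 7 (rotate_left(2, 5, k=1)): [1, 4, 5, 6, 3, 0, 7, 2]
After 8 (swap(3, 7)): [1, 4, 5, 2, 3, 0, 7, 6]
After 9 (swap(5, 3)): [1, 4, 5, 0, 3, 2, 7, 6]
After 10 (swap(5, 3)): [1, 4, 5, 2, 3, 0, 7, 6]
After 11 (swap(3, 2)): [1, 4, 2, 5, 3, 0, 7, 6]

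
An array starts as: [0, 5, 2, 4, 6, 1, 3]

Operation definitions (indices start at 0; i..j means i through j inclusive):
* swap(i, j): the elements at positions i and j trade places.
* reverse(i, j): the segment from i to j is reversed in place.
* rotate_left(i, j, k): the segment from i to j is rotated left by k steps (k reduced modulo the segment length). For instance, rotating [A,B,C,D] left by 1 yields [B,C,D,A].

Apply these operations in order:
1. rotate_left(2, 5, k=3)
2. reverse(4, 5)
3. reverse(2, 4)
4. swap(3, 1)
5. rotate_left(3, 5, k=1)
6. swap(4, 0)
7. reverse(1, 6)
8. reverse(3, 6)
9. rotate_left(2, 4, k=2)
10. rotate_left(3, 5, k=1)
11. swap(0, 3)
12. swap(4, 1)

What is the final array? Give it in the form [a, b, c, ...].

Answer: [2, 1, 6, 4, 3, 5, 0]

Derivation:
After 1 (rotate_left(2, 5, k=3)): [0, 5, 1, 2, 4, 6, 3]
After 2 (reverse(4, 5)): [0, 5, 1, 2, 6, 4, 3]
After 3 (reverse(2, 4)): [0, 5, 6, 2, 1, 4, 3]
After 4 (swap(3, 1)): [0, 2, 6, 5, 1, 4, 3]
After 5 (rotate_left(3, 5, k=1)): [0, 2, 6, 1, 4, 5, 3]
After 6 (swap(4, 0)): [4, 2, 6, 1, 0, 5, 3]
After 7 (reverse(1, 6)): [4, 3, 5, 0, 1, 6, 2]
After 8 (reverse(3, 6)): [4, 3, 5, 2, 6, 1, 0]
After 9 (rotate_left(2, 4, k=2)): [4, 3, 6, 5, 2, 1, 0]
After 10 (rotate_left(3, 5, k=1)): [4, 3, 6, 2, 1, 5, 0]
After 11 (swap(0, 3)): [2, 3, 6, 4, 1, 5, 0]
After 12 (swap(4, 1)): [2, 1, 6, 4, 3, 5, 0]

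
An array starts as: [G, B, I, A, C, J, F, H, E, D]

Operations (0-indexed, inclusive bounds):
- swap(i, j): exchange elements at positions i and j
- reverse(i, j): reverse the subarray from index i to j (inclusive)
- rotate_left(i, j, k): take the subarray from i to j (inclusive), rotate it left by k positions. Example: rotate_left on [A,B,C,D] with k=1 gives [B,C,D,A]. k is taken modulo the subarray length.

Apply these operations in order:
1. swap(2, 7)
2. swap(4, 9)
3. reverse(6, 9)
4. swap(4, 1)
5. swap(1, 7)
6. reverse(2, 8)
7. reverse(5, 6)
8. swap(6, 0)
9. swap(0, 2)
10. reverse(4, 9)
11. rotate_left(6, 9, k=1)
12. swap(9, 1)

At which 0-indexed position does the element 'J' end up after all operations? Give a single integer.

After 1 (swap(2, 7)): [G, B, H, A, C, J, F, I, E, D]
After 2 (swap(4, 9)): [G, B, H, A, D, J, F, I, E, C]
After 3 (reverse(6, 9)): [G, B, H, A, D, J, C, E, I, F]
After 4 (swap(4, 1)): [G, D, H, A, B, J, C, E, I, F]
After 5 (swap(1, 7)): [G, E, H, A, B, J, C, D, I, F]
After 6 (reverse(2, 8)): [G, E, I, D, C, J, B, A, H, F]
After 7 (reverse(5, 6)): [G, E, I, D, C, B, J, A, H, F]
After 8 (swap(6, 0)): [J, E, I, D, C, B, G, A, H, F]
After 9 (swap(0, 2)): [I, E, J, D, C, B, G, A, H, F]
After 10 (reverse(4, 9)): [I, E, J, D, F, H, A, G, B, C]
After 11 (rotate_left(6, 9, k=1)): [I, E, J, D, F, H, G, B, C, A]
After 12 (swap(9, 1)): [I, A, J, D, F, H, G, B, C, E]

Answer: 2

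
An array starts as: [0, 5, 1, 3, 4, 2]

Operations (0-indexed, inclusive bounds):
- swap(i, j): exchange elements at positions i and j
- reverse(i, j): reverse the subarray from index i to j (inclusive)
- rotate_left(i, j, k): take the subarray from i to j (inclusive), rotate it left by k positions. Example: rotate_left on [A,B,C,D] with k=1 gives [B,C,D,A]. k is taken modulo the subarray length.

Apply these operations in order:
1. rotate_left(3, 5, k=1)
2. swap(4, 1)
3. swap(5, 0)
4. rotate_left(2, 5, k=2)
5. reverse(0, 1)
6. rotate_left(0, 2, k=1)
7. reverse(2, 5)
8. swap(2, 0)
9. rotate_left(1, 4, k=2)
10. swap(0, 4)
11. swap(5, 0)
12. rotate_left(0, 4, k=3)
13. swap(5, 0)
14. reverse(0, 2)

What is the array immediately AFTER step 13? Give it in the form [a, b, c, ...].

After 1 (rotate_left(3, 5, k=1)): [0, 5, 1, 4, 2, 3]
After 2 (swap(4, 1)): [0, 2, 1, 4, 5, 3]
After 3 (swap(5, 0)): [3, 2, 1, 4, 5, 0]
After 4 (rotate_left(2, 5, k=2)): [3, 2, 5, 0, 1, 4]
After 5 (reverse(0, 1)): [2, 3, 5, 0, 1, 4]
After 6 (rotate_left(0, 2, k=1)): [3, 5, 2, 0, 1, 4]
After 7 (reverse(2, 5)): [3, 5, 4, 1, 0, 2]
After 8 (swap(2, 0)): [4, 5, 3, 1, 0, 2]
After 9 (rotate_left(1, 4, k=2)): [4, 1, 0, 5, 3, 2]
After 10 (swap(0, 4)): [3, 1, 0, 5, 4, 2]
After 11 (swap(5, 0)): [2, 1, 0, 5, 4, 3]
After 12 (rotate_left(0, 4, k=3)): [5, 4, 2, 1, 0, 3]
After 13 (swap(5, 0)): [3, 4, 2, 1, 0, 5]

Answer: [3, 4, 2, 1, 0, 5]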